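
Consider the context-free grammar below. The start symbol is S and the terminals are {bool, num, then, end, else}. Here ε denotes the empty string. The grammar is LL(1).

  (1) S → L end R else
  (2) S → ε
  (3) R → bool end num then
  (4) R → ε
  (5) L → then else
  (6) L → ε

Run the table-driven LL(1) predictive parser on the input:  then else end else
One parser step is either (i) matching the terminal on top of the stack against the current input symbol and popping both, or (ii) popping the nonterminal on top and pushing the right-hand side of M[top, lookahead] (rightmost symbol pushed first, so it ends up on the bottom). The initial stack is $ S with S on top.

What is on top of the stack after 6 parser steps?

step 1: stack=$ S  input=then else end else $  — expand S → L end R else
step 2: stack=$ else R end L  input=then else end else $  — expand L → then else
step 3: stack=$ else R end else then  input=then else end else $  — match then
step 4: stack=$ else R end else  input=else end else $  — match else
step 5: stack=$ else R end  input=end else $  — match end
step 6: stack=$ else R  input=else $  — expand R → ε
Stack after step 6: $ else (top = else).

else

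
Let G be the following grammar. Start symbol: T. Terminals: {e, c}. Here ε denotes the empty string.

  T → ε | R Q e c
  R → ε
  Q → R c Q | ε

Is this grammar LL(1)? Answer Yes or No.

FIRST(T) = {ε, c, e}
FIRST(R) = {ε}
FIRST(Q) = {ε, c}
FOLLOW(T) = {$}
FOLLOW(R) = {c, e}
FOLLOW(Q) = {e}
Each cell of M receives at most one production.

Yes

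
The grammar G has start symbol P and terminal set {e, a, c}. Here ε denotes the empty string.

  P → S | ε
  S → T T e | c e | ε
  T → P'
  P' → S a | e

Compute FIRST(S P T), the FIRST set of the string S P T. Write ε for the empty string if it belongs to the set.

FIRST(P): from P→S we get {ε, a, c, e}; from P→ε we get {ε}. So FIRST(P) = {ε, a, c, e}.
FIRST(S): from S→T T e we get {a, c, e}; from S→c e we get {c}; from S→ε we get {ε}. So FIRST(S) = {ε, a, c, e}.
FIRST(P'): from P'→S a we get {a, c, e}; from P'→e we get {e}. So FIRST(P') = {a, c, e}.
FIRST(T): from T→P' we get {a, c, e}. So FIRST(T) = {a, c, e}.
FIRST(S P T): take FIRST of each symbol in turn, carrying on past any symbol whose FIRST contains ε; result {a, c, e}.

{a, c, e}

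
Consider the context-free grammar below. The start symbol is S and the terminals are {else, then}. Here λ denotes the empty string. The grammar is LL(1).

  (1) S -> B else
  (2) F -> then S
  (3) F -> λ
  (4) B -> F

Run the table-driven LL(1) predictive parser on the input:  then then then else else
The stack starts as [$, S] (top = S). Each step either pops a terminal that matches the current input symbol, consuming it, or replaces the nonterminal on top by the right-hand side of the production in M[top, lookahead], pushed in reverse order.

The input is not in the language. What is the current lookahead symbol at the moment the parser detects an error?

$

step 1: stack=$ S  input=then then then else else $  — expand S -> B else
step 2: stack=$ else B  input=then then then else else $  — expand B -> F
step 3: stack=$ else F  input=then then then else else $  — expand F -> then S
step 4: stack=$ else S then  input=then then then else else $  — match then
step 5: stack=$ else S  input=then then else else $  — expand S -> B else
step 6: stack=$ else else B  input=then then else else $  — expand B -> F
step 7: stack=$ else else F  input=then then else else $  — expand F -> then S
step 8: stack=$ else else S then  input=then then else else $  — match then
step 9: stack=$ else else S  input=then else else $  — expand S -> B else
step 10: stack=$ else else else B  input=then else else $  — expand B -> F
step 11: stack=$ else else else F  input=then else else $  — expand F -> then S
step 12: stack=$ else else else S then  input=then else else $  — match then
step 13: stack=$ else else else S  input=else else $  — expand S -> B else
step 14: stack=$ else else else else B  input=else else $  — expand B -> F
step 15: stack=$ else else else else F  input=else else $  — expand F -> λ
step 16: stack=$ else else else else  input=else else $  — match else
step 17: stack=$ else else else  input=else $  — match else
step 18: stack=$ else else  input=$  — error: top is terminal else but lookahead is $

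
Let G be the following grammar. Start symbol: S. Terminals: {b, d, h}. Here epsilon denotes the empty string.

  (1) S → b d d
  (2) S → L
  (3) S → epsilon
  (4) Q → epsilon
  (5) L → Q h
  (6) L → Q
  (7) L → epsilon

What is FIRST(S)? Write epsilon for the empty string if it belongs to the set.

FIRST(Q) = {epsilon}
FIRST(L) = {epsilon, h}  (via Q h, Q)
FIRST(S) = {epsilon, b, h}  (via L)

{epsilon, b, h}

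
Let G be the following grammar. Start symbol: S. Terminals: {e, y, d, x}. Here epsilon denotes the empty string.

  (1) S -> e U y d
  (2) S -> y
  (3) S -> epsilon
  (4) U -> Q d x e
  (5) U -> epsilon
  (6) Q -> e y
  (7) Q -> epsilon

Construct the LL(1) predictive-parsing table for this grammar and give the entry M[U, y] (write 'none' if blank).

U -> epsilon

FIRST(S) = {epsilon, e, y}
FIRST(Q) = {epsilon, e}
FIRST(U) = {epsilon, d, e}  (via Q d x e)
FOLLOW(S) includes $ since S is the start symbol.
FOLLOW(U): in S->e U y d, U is followed by y d with FIRST {y}. Thus FOLLOW(U) = {y}.
For U -> Q d x e: FIRST(Q d x e) = {d, e}, so it goes in M[U, t] for t ∈ {d, e}.
For U -> epsilon: FIRST(epsilon) = {epsilon}, so it goes in M[U, t] for t ∈ {}; since epsilon ∈ FIRST, also for every t ∈ FOLLOW(U) = {y}.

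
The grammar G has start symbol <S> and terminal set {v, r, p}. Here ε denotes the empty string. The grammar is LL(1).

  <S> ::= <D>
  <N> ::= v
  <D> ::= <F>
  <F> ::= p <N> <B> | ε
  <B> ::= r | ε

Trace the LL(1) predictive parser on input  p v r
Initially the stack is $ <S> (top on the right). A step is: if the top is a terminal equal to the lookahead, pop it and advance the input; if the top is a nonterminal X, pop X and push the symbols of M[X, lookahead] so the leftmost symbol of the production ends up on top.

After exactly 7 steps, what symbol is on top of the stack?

     Stack        Input    Action
  1  $ <S>        p v r $  expand <S> ::= <D>
  2  $ <D>        p v r $  expand <D> ::= <F>
  3  $ <F>        p v r $  expand <F> ::= p <N> <B>
  4  $ <B> <N> p  p v r $  match p
  5  $ <B> <N>    v r $    expand <N> ::= v
  6  $ <B> v      v r $    match v
  7  $ <B>        r $      expand <B> ::= r
Stack after step 7: $ r (top = r).

r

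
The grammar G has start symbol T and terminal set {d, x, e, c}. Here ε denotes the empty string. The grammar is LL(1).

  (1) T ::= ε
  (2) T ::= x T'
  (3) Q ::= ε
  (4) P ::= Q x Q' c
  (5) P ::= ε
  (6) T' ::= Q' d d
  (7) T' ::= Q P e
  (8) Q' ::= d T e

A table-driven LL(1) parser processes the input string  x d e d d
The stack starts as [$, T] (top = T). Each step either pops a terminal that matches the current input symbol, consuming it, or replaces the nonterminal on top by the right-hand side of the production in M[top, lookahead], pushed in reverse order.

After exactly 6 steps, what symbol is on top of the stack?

e

     Stack        Input        Action
  1  $ T          x d e d d $  expand T ::= x T'
  2  $ T' x       x d e d d $  match x
  3  $ T'         d e d d $    expand T' ::= Q' d d
  4  $ d d Q'     d e d d $    expand Q' ::= d T e
  5  $ d d e T d  d e d d $    match d
  6  $ d d e T    e d d $      expand T ::= ε
Stack after step 6: $ d d e (top = e).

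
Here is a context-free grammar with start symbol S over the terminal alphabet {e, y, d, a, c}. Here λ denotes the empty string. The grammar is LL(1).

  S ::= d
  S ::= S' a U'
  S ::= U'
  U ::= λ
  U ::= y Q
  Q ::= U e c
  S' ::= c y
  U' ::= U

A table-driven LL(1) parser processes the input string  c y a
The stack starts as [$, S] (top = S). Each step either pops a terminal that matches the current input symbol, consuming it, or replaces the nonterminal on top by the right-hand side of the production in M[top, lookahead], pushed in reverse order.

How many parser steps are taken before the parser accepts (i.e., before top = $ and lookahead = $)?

     Stack       Input    Action
  1  $ S         c y a $  expand S ::= S' a U'
  2  $ U' a S'   c y a $  expand S' ::= c y
  3  $ U' a y c  c y a $  match c
  4  $ U' a y    y a $    match y
  5  $ U' a      a $      match a
  6  $ U'        $        expand U' ::= U
  7  $ U         $        expand U ::= λ
Accept reached after 7 steps.

7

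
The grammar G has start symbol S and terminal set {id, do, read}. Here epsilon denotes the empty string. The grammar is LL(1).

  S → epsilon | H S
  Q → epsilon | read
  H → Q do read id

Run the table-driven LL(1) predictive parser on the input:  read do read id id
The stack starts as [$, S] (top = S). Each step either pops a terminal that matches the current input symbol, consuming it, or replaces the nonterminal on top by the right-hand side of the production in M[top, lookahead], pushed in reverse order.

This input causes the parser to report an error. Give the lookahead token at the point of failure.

id

     Stack                Input                 Action
  1  $ S                  read do read id id $  expand S → H S
  2  $ S H                read do read id id $  expand H → Q do read id
  3  $ S id read do Q     read do read id id $  expand Q → read
  4  $ S id read do read  read do read id id $  match read
  5  $ S id read do       do read id id $       match do
  6  $ S id read          read id id $          match read
  7  $ S id               id id $               match id
  8  $ S                  id $                  error: M[S, id] is empty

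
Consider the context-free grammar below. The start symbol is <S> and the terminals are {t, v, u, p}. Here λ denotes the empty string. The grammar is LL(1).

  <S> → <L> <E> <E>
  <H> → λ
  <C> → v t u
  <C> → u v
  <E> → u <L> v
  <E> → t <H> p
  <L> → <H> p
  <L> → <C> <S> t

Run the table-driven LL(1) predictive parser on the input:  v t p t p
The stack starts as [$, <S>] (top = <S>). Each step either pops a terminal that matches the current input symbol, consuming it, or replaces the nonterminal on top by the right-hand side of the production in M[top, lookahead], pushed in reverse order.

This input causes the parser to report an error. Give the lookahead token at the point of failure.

step 1: stack=$ <S>  input=v t p t p $  — expand <S> → <L> <E> <E>
step 2: stack=$ <E> <E> <L>  input=v t p t p $  — expand <L> → <C> <S> t
step 3: stack=$ <E> <E> t <S> <C>  input=v t p t p $  — expand <C> → v t u
step 4: stack=$ <E> <E> t <S> u t v  input=v t p t p $  — match v
step 5: stack=$ <E> <E> t <S> u t  input=t p t p $  — match t
step 6: stack=$ <E> <E> t <S> u  input=p t p $  — error: top is terminal u but lookahead is p

p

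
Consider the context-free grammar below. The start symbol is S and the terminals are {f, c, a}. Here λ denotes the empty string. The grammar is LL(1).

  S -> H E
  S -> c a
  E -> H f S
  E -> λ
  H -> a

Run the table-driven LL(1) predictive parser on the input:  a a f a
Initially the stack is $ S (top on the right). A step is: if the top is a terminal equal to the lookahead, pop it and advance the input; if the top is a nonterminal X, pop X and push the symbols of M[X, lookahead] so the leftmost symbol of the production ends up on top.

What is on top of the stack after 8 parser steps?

H

     Stack    Input      Action
  1  $ S      a a f a $  expand S -> H E
  2  $ E H    a a f a $  expand H -> a
  3  $ E a    a a f a $  match a
  4  $ E      a f a $    expand E -> H f S
  5  $ S f H  a f a $    expand H -> a
  6  $ S f a  a f a $    match a
  7  $ S f    f a $      match f
  8  $ S      a $        expand S -> H E
Stack after step 8: $ E H (top = H).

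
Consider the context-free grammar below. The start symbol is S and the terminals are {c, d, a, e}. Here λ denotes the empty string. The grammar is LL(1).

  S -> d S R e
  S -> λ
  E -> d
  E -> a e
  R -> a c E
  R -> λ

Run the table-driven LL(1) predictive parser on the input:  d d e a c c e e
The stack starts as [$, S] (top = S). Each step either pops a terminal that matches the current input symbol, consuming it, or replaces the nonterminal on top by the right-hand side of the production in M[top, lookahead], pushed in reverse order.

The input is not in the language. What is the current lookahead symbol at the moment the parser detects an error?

c

      Stack          Input              Action
   1  $ S            d d e a c c e e $  expand S -> d S R e
   2  $ e R S d      d d e a c c e e $  match d
   3  $ e R S        d e a c c e e $    expand S -> d S R e
   4  $ e R e R S d  d e a c c e e $    match d
   5  $ e R e R S    e a c c e e $      expand S -> λ
   6  $ e R e R      e a c c e e $      expand R -> λ
   7  $ e R e        e a c c e e $      match e
   8  $ e R          a c c e e $        expand R -> a c E
   9  $ e E c a      a c c e e $        match a
  10  $ e E c        c c e e $          match c
  11  $ e E          c e e $            error: M[E, c] is empty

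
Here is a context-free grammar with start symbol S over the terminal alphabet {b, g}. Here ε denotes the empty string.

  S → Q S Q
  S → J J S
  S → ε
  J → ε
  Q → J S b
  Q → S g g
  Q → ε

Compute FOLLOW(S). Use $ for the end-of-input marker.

FIRST(J) = {ε}
FIRST(S) = {ε, b, g}  (via Q S Q, J J S)
FIRST(Q) = {ε, b, g}  (via J S b, S g g)
FOLLOW(S) includes $ since S is the start symbol.
FOLLOW(S): in S→Q S Q, S is followed by Q with FIRST {ε, b, g}; in S→Q S Q, the suffix after S is nullable (adds nothing new); in S→J J S, the suffix after S is empty (adds nothing new); in Q→J S b, S is followed by b with FIRST {b}; in Q→S g g, S is followed by g g with FIRST {g}. Thus FOLLOW(S) = {$, b, g}.
FOLLOW(J): in S→J J S (occurrence 1), J is followed by J S with FIRST {ε, b, g}; in S→J J S (occurrence 1), the suffix after J is nullable, so FOLLOW(J) ⊇ FOLLOW(S) = {$, b, g}; in S→J J S (occurrence 2), J is followed by S with FIRST {ε, b, g}; in S→J J S (occurrence 2), the suffix after J is nullable, so FOLLOW(J) ⊇ FOLLOW(S) = {$, b, g}; in Q→J S b, J is followed by S b with FIRST {b, g}. Thus FOLLOW(J) = {$, b, g}.
FOLLOW(Q): in S→Q S Q (occurrence 1), Q is followed by S Q with FIRST {ε, b, g}; in S→Q S Q (occurrence 1), the suffix after Q is nullable, so FOLLOW(Q) ⊇ FOLLOW(S) = {$, b, g}; in S→Q S Q (occurrence 2), the suffix after Q is empty, so FOLLOW(Q) ⊇ FOLLOW(S) = {$, b, g}. Thus FOLLOW(Q) = {$, b, g}.

{$, b, g}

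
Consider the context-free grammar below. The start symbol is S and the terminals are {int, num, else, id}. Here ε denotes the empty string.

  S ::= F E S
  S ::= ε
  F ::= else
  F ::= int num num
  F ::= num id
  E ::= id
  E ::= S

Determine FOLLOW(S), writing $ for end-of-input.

FIRST(F) = {else, int, num}
FIRST(S) = {ε, else, int, num}  (via F E S)
FIRST(E) = {ε, else, id, int, num}  (via S)
FOLLOW(S) includes $ since S is the start symbol.
FOLLOW(S): in S::=F E S, the suffix after S is empty (adds nothing new); in E::=S, the suffix after S is empty, so FOLLOW(S) ⊇ FOLLOW(E) = {$, else, int, num}. Thus FOLLOW(S) = {$, else, int, num}.
FOLLOW(F): in S::=F E S, F is followed by E S with FIRST {ε, else, id, int, num}; in S::=F E S, the suffix after F is nullable, so FOLLOW(F) ⊇ FOLLOW(S) = {$, else, int, num}. Thus FOLLOW(F) = {$, else, id, int, num}.
FOLLOW(E): in S::=F E S, E is followed by S with FIRST {ε, else, int, num}; in S::=F E S, the suffix after E is nullable, so FOLLOW(E) ⊇ FOLLOW(S) = {$, else, int, num}. Thus FOLLOW(E) = {$, else, int, num}.

{$, else, int, num}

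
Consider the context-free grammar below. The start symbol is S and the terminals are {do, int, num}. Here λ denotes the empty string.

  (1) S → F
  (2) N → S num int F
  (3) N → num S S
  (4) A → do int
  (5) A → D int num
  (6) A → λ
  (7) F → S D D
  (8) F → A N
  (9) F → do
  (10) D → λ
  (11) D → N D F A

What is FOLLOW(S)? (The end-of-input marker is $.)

{$, do, int, num}

FIRST(S) = {do, int, num}  (via F)
FIRST(N) = {do, int, num}  (via S num int F)
FIRST(D) = {λ, do, int, num}  (via N D F A)
FIRST(A) = {λ, do, int, num}  (via D int num)
FIRST(F) = {do, int, num}  (via S D D, A N)
FOLLOW(S) includes $ since S is the start symbol.
FOLLOW(S): in N→S num int F, S is followed by num int F with FIRST {num}; in N→num S S (occurrence 1), S is followed by S with FIRST {do, int, num}; in N→num S S (occurrence 2), the suffix after S is empty, so FOLLOW(S) ⊇ FOLLOW(N) = {$, do, int, num}; in F→S D D, S is followed by D D with FIRST {λ, do, int, num}; in F→S D D, the suffix after S is nullable, so FOLLOW(S) ⊇ FOLLOW(F) = {$, do, int, num}. Thus FOLLOW(S) = {$, do, int, num}.
FOLLOW(N): in F→A N, the suffix after N is empty, so FOLLOW(N) ⊇ FOLLOW(F) = {$, do, int, num}; in D→N D F A, N is followed by D F A with FIRST {do, int, num}. Thus FOLLOW(N) = {$, do, int, num}.
FOLLOW(A): in F→A N, A is followed by N with FIRST {do, int, num}; in D→N D F A, the suffix after A is empty, so FOLLOW(A) ⊇ FOLLOW(D) = {$, do, int, num}. Thus FOLLOW(A) = {$, do, int, num}.
FOLLOW(F): in S→F, the suffix after F is empty, so FOLLOW(F) ⊇ FOLLOW(S) = {$, do, int, num}; in N→S num int F, the suffix after F is empty, so FOLLOW(F) ⊇ FOLLOW(N) = {$, do, int, num}; in D→N D F A, F is followed by A with FIRST {λ, do, int, num}; in D→N D F A, the suffix after F is nullable, so FOLLOW(F) ⊇ FOLLOW(D) = {$, do, int, num}. Thus FOLLOW(F) = {$, do, int, num}.
FOLLOW(D): in A→D int num, D is followed by int num with FIRST {int}; in F→S D D (occurrence 1), D is followed by D with FIRST {λ, do, int, num}; in F→S D D (occurrence 1), the suffix after D is nullable, so FOLLOW(D) ⊇ FOLLOW(F) = {$, do, int, num}; in F→S D D (occurrence 2), the suffix after D is empty, so FOLLOW(D) ⊇ FOLLOW(F) = {$, do, int, num}; in D→N D F A, D is followed by F A with FIRST {do, int, num}. Thus FOLLOW(D) = {$, do, int, num}.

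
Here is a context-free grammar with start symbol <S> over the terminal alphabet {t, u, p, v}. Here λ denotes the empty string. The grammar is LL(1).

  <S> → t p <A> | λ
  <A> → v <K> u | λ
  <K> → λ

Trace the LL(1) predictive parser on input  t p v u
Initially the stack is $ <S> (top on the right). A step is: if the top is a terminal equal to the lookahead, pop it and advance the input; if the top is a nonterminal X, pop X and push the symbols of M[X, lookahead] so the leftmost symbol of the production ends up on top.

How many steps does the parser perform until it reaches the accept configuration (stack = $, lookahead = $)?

step 1: stack=$ <S>  input=t p v u $  — expand <S> → t p <A>
step 2: stack=$ <A> p t  input=t p v u $  — match t
step 3: stack=$ <A> p  input=p v u $  — match p
step 4: stack=$ <A>  input=v u $  — expand <A> → v <K> u
step 5: stack=$ u <K> v  input=v u $  — match v
step 6: stack=$ u <K>  input=u $  — expand <K> → λ
step 7: stack=$ u  input=u $  — match u
Accept reached after 7 steps.

7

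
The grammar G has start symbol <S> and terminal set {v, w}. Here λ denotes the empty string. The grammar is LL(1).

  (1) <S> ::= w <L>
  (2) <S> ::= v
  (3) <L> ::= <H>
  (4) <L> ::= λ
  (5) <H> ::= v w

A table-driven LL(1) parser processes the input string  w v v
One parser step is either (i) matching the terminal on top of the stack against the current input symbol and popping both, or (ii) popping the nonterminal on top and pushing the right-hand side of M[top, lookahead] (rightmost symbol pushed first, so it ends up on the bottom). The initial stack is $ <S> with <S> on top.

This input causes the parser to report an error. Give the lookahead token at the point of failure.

step 1: stack=$ <S>  input=w v v $  — expand <S> ::= w <L>
step 2: stack=$ <L> w  input=w v v $  — match w
step 3: stack=$ <L>  input=v v $  — expand <L> ::= <H>
step 4: stack=$ <H>  input=v v $  — expand <H> ::= v w
step 5: stack=$ w v  input=v v $  — match v
step 6: stack=$ w  input=v $  — error: top is terminal w but lookahead is v

v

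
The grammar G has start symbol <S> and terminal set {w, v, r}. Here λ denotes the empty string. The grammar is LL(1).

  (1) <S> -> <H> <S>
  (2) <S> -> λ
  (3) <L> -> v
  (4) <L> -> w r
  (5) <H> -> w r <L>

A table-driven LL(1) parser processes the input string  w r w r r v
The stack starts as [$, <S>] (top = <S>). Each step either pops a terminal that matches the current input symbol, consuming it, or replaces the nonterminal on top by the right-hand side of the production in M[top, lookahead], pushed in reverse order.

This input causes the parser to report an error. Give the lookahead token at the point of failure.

     Stack          Input          Action
  1  $ <S>          w r w r r v $  expand <S> -> <H> <S>
  2  $ <S> <H>      w r w r r v $  expand <H> -> w r <L>
  3  $ <S> <L> r w  w r w r r v $  match w
  4  $ <S> <L> r    r w r r v $    match r
  5  $ <S> <L>      w r r v $      expand <L> -> w r
  6  $ <S> r w      w r r v $      match w
  7  $ <S> r        r r v $        match r
  8  $ <S>          r v $          error: M[<S>, r] is empty

r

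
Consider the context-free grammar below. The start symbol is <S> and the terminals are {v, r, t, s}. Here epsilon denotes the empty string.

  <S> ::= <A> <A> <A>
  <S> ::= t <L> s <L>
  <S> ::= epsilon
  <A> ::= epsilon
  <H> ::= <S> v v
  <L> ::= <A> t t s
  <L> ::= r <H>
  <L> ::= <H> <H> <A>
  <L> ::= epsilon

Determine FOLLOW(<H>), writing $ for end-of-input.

{$, s, t, v}

FIRST(<A>): from <A>::=epsilon we get {epsilon}. So FIRST(<A>) = {epsilon}.
FIRST(<S>): from <S>::=<A> <A> <A> we get {epsilon}; from <S>::=t <L> s <L> we get {t}; from <S>::=epsilon we get {epsilon}. So FIRST(<S>) = {epsilon, t}.
FIRST(<H>): from <H>::=<S> v v we get {t, v}. So FIRST(<H>) = {t, v}.
FIRST(<L>): from <L>::=<A> t t s we get {t}; from <L>::=r <H> we get {r}; from <L>::=<H> <H> <A> we get {t, v}; from <L>::=epsilon we get {epsilon}. So FIRST(<L>) = {epsilon, r, t, v}.
FOLLOW(<S>) includes $ since <S> is the start symbol.
FOLLOW(<S>): in <H>::=<S> v v, <S> is followed by v v with FIRST {v}. Thus FOLLOW(<S>) = {$, v}.
FOLLOW(<L>): in <S>::=t <L> s <L> (occurrence 1), <L> is followed by s <L> with FIRST {s}; in <S>::=t <L> s <L> (occurrence 2), the suffix after <L> is empty, so FOLLOW(<L>) ⊇ FOLLOW(<S>) = {$, v}. Thus FOLLOW(<L>) = {$, s, v}.
FOLLOW(<A>): in <S>::=<A> <A> <A> (occurrence 1), <A> is followed by <A> <A> with FIRST {epsilon}; in <S>::=<A> <A> <A> (occurrence 1), the suffix after <A> is nullable, so FOLLOW(<A>) ⊇ FOLLOW(<S>) = {$, v}; in <S>::=<A> <A> <A> (occurrence 2), <A> is followed by <A> with FIRST {epsilon}; in <S>::=<A> <A> <A> (occurrence 2), the suffix after <A> is nullable, so FOLLOW(<A>) ⊇ FOLLOW(<S>) = {$, v}; in <S>::=<A> <A> <A> (occurrence 3), the suffix after <A> is empty, so FOLLOW(<A>) ⊇ FOLLOW(<S>) = {$, v}; in <L>::=<A> t t s, <A> is followed by t t s with FIRST {t}; in <L>::=<H> <H> <A>, the suffix after <A> is empty, so FOLLOW(<A>) ⊇ FOLLOW(<L>) = {$, s, v}. Thus FOLLOW(<A>) = {$, s, t, v}.
FOLLOW(<H>): in <L>::=r <H>, the suffix after <H> is empty, so FOLLOW(<H>) ⊇ FOLLOW(<L>) = {$, s, v}; in <L>::=<H> <H> <A> (occurrence 1), <H> is followed by <H> <A> with FIRST {t, v}; in <L>::=<H> <H> <A> (occurrence 2), <H> is followed by <A> with FIRST {epsilon}; in <L>::=<H> <H> <A> (occurrence 2), the suffix after <H> is nullable, so FOLLOW(<H>) ⊇ FOLLOW(<L>) = {$, s, v}. Thus FOLLOW(<H>) = {$, s, t, v}.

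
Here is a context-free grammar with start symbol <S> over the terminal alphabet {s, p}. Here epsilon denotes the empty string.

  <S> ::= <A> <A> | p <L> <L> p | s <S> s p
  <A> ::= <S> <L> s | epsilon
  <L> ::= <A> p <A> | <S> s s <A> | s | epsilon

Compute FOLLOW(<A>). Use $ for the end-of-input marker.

FIRST(<S>): from <S>::=<A> <A> we get {epsilon, p, s}; from <S>::=p <L> <L> p we get {p}; from <S>::=s <S> s p we get {s}. So FIRST(<S>) = {epsilon, p, s}.
FIRST(<A>): from <A>::=<S> <L> s we get {p, s}; from <A>::=epsilon we get {epsilon}. So FIRST(<A>) = {epsilon, p, s}.
FIRST(<L>): from <L>::=<A> p <A> we get {p, s}; from <L>::=<S> s s <A> we get {p, s}; from <L>::=s we get {s}; from <L>::=epsilon we get {epsilon}. So FIRST(<L>) = {epsilon, p, s}.
FOLLOW(<S>) includes $ since <S> is the start symbol.
FOLLOW(<S>): in <S>::=s <S> s p, <S> is followed by s p with FIRST {s}; in <A>::=<S> <L> s, <S> is followed by <L> s with FIRST {p, s}; in <L>::=<S> s s <A>, <S> is followed by s s <A> with FIRST {s}. Thus FOLLOW(<S>) = {$, p, s}.
FOLLOW(<L>): in <S>::=p <L> <L> p (occurrence 1), <L> is followed by <L> p with FIRST {p, s}; in <S>::=p <L> <L> p (occurrence 2), <L> is followed by p with FIRST {p}; in <A>::=<S> <L> s, <L> is followed by s with FIRST {s}. Thus FOLLOW(<L>) = {p, s}.
FOLLOW(<A>): in <S>::=<A> <A> (occurrence 1), <A> is followed by <A> with FIRST {epsilon, p, s}; in <S>::=<A> <A> (occurrence 1), the suffix after <A> is nullable, so FOLLOW(<A>) ⊇ FOLLOW(<S>) = {$, p, s}; in <S>::=<A> <A> (occurrence 2), the suffix after <A> is empty, so FOLLOW(<A>) ⊇ FOLLOW(<S>) = {$, p, s}; in <L>::=<A> p <A> (occurrence 1), <A> is followed by p <A> with FIRST {p}; in <L>::=<A> p <A> (occurrence 2), the suffix after <A> is empty, so FOLLOW(<A>) ⊇ FOLLOW(<L>) = {p, s}; in <L>::=<S> s s <A>, the suffix after <A> is empty, so FOLLOW(<A>) ⊇ FOLLOW(<L>) = {p, s}. Thus FOLLOW(<A>) = {$, p, s}.

{$, p, s}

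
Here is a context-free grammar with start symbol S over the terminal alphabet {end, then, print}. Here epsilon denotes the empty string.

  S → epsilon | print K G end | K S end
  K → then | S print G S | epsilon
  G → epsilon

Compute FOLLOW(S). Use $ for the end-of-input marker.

FIRST(G): from G→epsilon we get {epsilon}. So FIRST(G) = {epsilon}.
FIRST(S): from S→epsilon we get {epsilon}; from S→print K G end we get {print}; from S→K S end we get {end, print, then}. So FIRST(S) = {epsilon, end, print, then}.
FIRST(K): from K→then we get {then}; from K→S print G S we get {end, print, then}; from K→epsilon we get {epsilon}. So FIRST(K) = {epsilon, end, print, then}.
FOLLOW(S) includes $ since S is the start symbol.
FOLLOW(K): in S→print K G end, K is followed by G end with FIRST {end}; in S→K S end, K is followed by S end with FIRST {end, print, then}. Thus FOLLOW(K) = {end, print, then}.
FOLLOW(S): in S→K S end, S is followed by end with FIRST {end}; in K→S print G S (occurrence 1), S is followed by print G S with FIRST {print}; in K→S print G S (occurrence 2), the suffix after S is empty, so FOLLOW(S) ⊇ FOLLOW(K) = {end, print, then}. Thus FOLLOW(S) = {$, end, print, then}.
FOLLOW(G): in S→print K G end, G is followed by end with FIRST {end}; in K→S print G S, G is followed by S with FIRST {epsilon, end, print, then}; in K→S print G S, the suffix after G is nullable, so FOLLOW(G) ⊇ FOLLOW(K) = {end, print, then}. Thus FOLLOW(G) = {end, print, then}.

{$, end, print, then}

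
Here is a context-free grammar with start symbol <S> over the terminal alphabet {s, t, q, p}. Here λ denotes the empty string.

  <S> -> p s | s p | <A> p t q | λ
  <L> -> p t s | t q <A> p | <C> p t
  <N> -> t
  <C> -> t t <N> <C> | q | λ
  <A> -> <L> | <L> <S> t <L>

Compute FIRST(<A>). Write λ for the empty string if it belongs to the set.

{p, q, t}

FIRST(<N>) = {t}
FIRST(<C>) = {λ, q, t}
FIRST(<L>) = {p, q, t}  (via <C> p t)
FIRST(<A>) = {p, q, t}  (via <L>, <L> <S> t <L>)
FIRST(<S>) = {λ, p, q, s, t}  (via <A> p t q)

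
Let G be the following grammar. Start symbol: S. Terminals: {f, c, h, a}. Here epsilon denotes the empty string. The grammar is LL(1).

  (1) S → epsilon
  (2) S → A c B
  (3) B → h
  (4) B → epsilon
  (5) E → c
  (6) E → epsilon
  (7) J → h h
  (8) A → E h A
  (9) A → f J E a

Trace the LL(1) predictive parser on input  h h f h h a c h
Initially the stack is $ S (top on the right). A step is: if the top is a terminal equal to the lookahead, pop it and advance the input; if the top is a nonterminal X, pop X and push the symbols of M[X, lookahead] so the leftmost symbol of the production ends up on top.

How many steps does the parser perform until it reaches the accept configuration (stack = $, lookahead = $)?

17

step 1: stack=$ S  input=h h f h h a c h $  — expand S → A c B
step 2: stack=$ B c A  input=h h f h h a c h $  — expand A → E h A
step 3: stack=$ B c A h E  input=h h f h h a c h $  — expand E → epsilon
step 4: stack=$ B c A h  input=h h f h h a c h $  — match h
step 5: stack=$ B c A  input=h f h h a c h $  — expand A → E h A
step 6: stack=$ B c A h E  input=h f h h a c h $  — expand E → epsilon
step 7: stack=$ B c A h  input=h f h h a c h $  — match h
step 8: stack=$ B c A  input=f h h a c h $  — expand A → f J E a
step 9: stack=$ B c a E J f  input=f h h a c h $  — match f
step 10: stack=$ B c a E J  input=h h a c h $  — expand J → h h
step 11: stack=$ B c a E h h  input=h h a c h $  — match h
step 12: stack=$ B c a E h  input=h a c h $  — match h
step 13: stack=$ B c a E  input=a c h $  — expand E → epsilon
step 14: stack=$ B c a  input=a c h $  — match a
step 15: stack=$ B c  input=c h $  — match c
step 16: stack=$ B  input=h $  — expand B → h
step 17: stack=$ h  input=h $  — match h
Accept reached after 17 steps.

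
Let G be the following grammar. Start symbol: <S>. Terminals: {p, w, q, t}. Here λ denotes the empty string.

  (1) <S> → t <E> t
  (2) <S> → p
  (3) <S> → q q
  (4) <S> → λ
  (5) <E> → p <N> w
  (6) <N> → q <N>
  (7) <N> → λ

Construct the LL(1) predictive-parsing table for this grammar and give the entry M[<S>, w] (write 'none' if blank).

FIRST(<S>) = {λ, p, q, t}
FIRST(<E>) = {p}
FIRST(<N>) = {λ, q}
FOLLOW(<S>) includes $ since <S> is the start symbol.
FOLLOW(<S>): <S> appears on no right-hand side. Thus FOLLOW(<S>) = {$}.
For <S> → t <E> t: FIRST(t <E> t) = {t}, so it goes in M[<S>, t] for t ∈ {t}.
For <S> → p: FIRST(p) = {p}, so it goes in M[<S>, t] for t ∈ {p}.
For <S> → q q: FIRST(q q) = {q}, so it goes in M[<S>, t] for t ∈ {q}.
For <S> → λ: FIRST(λ) = {λ}, so it goes in M[<S>, t] for t ∈ {}; since λ ∈ FIRST, also for every t ∈ FOLLOW(<S>) = {$}.
None of these place a production in M[<S>, w].

none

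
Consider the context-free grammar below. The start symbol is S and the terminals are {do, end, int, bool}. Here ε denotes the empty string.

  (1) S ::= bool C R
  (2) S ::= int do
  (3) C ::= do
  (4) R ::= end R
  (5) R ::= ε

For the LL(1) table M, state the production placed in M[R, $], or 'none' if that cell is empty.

FIRST(S): from S::=bool C R we get {bool}; from S::=int do we get {int}. So FIRST(S) = {bool, int}.
FIRST(C): from C::=do we get {do}. So FIRST(C) = {do}.
FIRST(R): from R::=end R we get {end}; from R::=ε we get {ε}. So FIRST(R) = {ε, end}.
FOLLOW(S) includes $ since S is the start symbol.
FOLLOW(S): S appears on no right-hand side. Thus FOLLOW(S) = {$}.
FOLLOW(R): in S::=bool C R, the suffix after R is empty, so FOLLOW(R) ⊇ FOLLOW(S) = {$}; in R::=end R, the suffix after R is empty (adds nothing new). Thus FOLLOW(R) = {$}.
For R ::= end R: FIRST(end R) = {end}, so it goes in M[R, t] for t ∈ {end}.
For R ::= ε: FIRST(ε) = {ε}, so it goes in M[R, t] for t ∈ {}; since ε ∈ FIRST, also for every t ∈ FOLLOW(R) = {$}.

R ::= ε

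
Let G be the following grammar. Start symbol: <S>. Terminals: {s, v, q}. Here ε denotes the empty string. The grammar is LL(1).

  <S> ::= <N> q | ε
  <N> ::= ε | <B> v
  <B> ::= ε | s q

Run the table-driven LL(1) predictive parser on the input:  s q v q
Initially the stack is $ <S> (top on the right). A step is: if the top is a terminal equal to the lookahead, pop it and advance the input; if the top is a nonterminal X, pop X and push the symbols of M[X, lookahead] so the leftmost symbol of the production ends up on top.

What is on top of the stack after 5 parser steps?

v

     Stack      Input      Action
  1  $ <S>      s q v q $  expand <S> ::= <N> q
  2  $ q <N>    s q v q $  expand <N> ::= <B> v
  3  $ q v <B>  s q v q $  expand <B> ::= s q
  4  $ q v q s  s q v q $  match s
  5  $ q v q    q v q $    match q
Stack after step 5: $ q v (top = v).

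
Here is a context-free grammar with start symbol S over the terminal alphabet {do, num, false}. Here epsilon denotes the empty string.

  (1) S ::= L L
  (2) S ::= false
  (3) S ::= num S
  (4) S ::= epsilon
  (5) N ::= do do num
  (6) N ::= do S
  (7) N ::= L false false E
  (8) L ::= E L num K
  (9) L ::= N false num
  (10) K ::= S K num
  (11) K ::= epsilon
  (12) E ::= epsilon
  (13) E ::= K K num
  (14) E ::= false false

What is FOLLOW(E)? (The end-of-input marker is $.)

FIRST(S): from S::=L L we get {do, false, num}; from S::=false we get {false}; from S::=num S we get {num}; from S::=epsilon we get {epsilon}. So FIRST(S) = {epsilon, do, false, num}.
FIRST(K): from K::=S K num we get {do, false, num}; from K::=epsilon we get {epsilon}. So FIRST(K) = {epsilon, do, false, num}.
FIRST(E): from E::=epsilon we get {epsilon}; from E::=K K num we get {do, false, num}; from E::=false false we get {false}. So FIRST(E) = {epsilon, do, false, num}.
FIRST(N): from N::=do do num we get {do}; from N::=do S we get {do}; from N::=L false false E we get {do, false, num}. So FIRST(N) = {do, false, num}.
FIRST(L): from L::=E L num K we get {do, false, num}; from L::=N false num we get {do, false, num}. So FIRST(L) = {do, false, num}.
FOLLOW(S) includes $ since S is the start symbol.
FOLLOW(N): in L::=N false num, N is followed by false num with FIRST {false}. Thus FOLLOW(N) = {false}.
FOLLOW(S): in S::=num S, the suffix after S is empty (adds nothing new); in N::=do S, the suffix after S is empty, so FOLLOW(S) ⊇ FOLLOW(N) = {false}; in K::=S K num, S is followed by K num with FIRST {do, false, num}. Thus FOLLOW(S) = {$, do, false, num}.
FOLLOW(L): in S::=L L (occurrence 1), L is followed by L with FIRST {do, false, num}; in S::=L L (occurrence 2), the suffix after L is empty, so FOLLOW(L) ⊇ FOLLOW(S) = {$, do, false, num}; in N::=L false false E, L is followed by false false E with FIRST {false}; in L::=E L num K, L is followed by num K with FIRST {num}. Thus FOLLOW(L) = {$, do, false, num}.
FOLLOW(K): in L::=E L num K, the suffix after K is empty, so FOLLOW(K) ⊇ FOLLOW(L) = {$, do, false, num}; in K::=S K num, K is followed by num with FIRST {num}; in E::=K K num (occurrence 1), K is followed by K num with FIRST {do, false, num}; in E::=K K num (occurrence 2), K is followed by num with FIRST {num}. Thus FOLLOW(K) = {$, do, false, num}.
FOLLOW(E): in N::=L false false E, the suffix after E is empty, so FOLLOW(E) ⊇ FOLLOW(N) = {false}; in L::=E L num K, E is followed by L num K with FIRST {do, false, num}. Thus FOLLOW(E) = {do, false, num}.

{do, false, num}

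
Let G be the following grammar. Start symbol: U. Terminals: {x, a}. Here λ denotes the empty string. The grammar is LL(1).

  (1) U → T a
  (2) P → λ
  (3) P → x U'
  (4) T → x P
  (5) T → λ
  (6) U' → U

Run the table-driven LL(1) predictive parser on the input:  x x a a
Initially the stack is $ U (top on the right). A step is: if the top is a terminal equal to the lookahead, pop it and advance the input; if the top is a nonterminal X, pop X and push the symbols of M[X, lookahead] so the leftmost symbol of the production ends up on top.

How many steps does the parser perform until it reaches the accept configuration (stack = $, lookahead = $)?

10

step 1: stack=$ U  input=x x a a $  — expand U → T a
step 2: stack=$ a T  input=x x a a $  — expand T → x P
step 3: stack=$ a P x  input=x x a a $  — match x
step 4: stack=$ a P  input=x a a $  — expand P → x U'
step 5: stack=$ a U' x  input=x a a $  — match x
step 6: stack=$ a U'  input=a a $  — expand U' → U
step 7: stack=$ a U  input=a a $  — expand U → T a
step 8: stack=$ a a T  input=a a $  — expand T → λ
step 9: stack=$ a a  input=a a $  — match a
step 10: stack=$ a  input=a $  — match a
Accept reached after 10 steps.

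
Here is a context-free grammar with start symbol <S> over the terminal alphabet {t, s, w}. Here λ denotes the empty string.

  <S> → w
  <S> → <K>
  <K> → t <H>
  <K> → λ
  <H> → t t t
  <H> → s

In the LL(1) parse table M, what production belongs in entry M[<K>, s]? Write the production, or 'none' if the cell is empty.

FIRST(<K>) = {λ, t}
FIRST(<H>) = {s, t}
FIRST(<S>) = {λ, t, w}  (via <K>)
FOLLOW(<S>) includes $ since <S> is the start symbol.
FOLLOW(<S>): <S> appears on no right-hand side. Thus FOLLOW(<S>) = {$}.
FOLLOW(<K>): in <S>→<K>, the suffix after <K> is empty, so FOLLOW(<K>) ⊇ FOLLOW(<S>) = {$}. Thus FOLLOW(<K>) = {$}.
For <K> → t <H>: FIRST(t <H>) = {t}, so it goes in M[<K>, t] for t ∈ {t}.
For <K> → λ: FIRST(λ) = {λ}, so it goes in M[<K>, t] for t ∈ {}; since λ ∈ FIRST, also for every t ∈ FOLLOW(<K>) = {$}.
None of these place a production in M[<K>, s].

none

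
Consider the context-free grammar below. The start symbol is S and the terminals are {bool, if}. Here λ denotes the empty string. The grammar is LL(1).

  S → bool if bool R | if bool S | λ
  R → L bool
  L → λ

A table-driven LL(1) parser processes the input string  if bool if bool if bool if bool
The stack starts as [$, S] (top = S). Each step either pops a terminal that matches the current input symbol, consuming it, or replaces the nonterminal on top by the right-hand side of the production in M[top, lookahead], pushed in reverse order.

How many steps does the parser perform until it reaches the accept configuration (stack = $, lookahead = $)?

13

      Stack        Input                              Action
   1  $ S          if bool if bool if bool if bool $  expand S → if bool S
   2  $ S bool if  if bool if bool if bool if bool $  match if
   3  $ S bool     bool if bool if bool if bool $     match bool
   4  $ S          if bool if bool if bool $          expand S → if bool S
   5  $ S bool if  if bool if bool if bool $          match if
   6  $ S bool     bool if bool if bool $             match bool
   7  $ S          if bool if bool $                  expand S → if bool S
   8  $ S bool if  if bool if bool $                  match if
   9  $ S bool     bool if bool $                     match bool
  10  $ S          if bool $                          expand S → if bool S
  11  $ S bool if  if bool $                          match if
  12  $ S bool     bool $                             match bool
  13  $ S          $                                  expand S → λ
Accept reached after 13 steps.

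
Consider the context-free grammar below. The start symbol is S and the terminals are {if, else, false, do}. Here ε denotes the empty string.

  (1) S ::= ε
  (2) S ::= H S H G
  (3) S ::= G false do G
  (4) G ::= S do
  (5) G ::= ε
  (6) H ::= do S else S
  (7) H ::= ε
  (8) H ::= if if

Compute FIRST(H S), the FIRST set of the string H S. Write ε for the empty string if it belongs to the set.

{ε, do, false, if}

FIRST(H): from H::=do S else S we get {do}; from H::=ε we get {ε}; from H::=if if we get {if}. So FIRST(H) = {ε, do, if}.
FIRST(S): from S::=ε we get {ε}; from S::=H S H G we get {ε, do, false, if}; from S::=G false do G we get {do, false, if}. So FIRST(S) = {ε, do, false, if}.
FIRST(G): from G::=S do we get {do, false, if}; from G::=ε we get {ε}. So FIRST(G) = {ε, do, false, if}.
FIRST(H S): take FIRST of each symbol in turn, carrying on past any symbol whose FIRST contains ε; result {ε, do, false, if}.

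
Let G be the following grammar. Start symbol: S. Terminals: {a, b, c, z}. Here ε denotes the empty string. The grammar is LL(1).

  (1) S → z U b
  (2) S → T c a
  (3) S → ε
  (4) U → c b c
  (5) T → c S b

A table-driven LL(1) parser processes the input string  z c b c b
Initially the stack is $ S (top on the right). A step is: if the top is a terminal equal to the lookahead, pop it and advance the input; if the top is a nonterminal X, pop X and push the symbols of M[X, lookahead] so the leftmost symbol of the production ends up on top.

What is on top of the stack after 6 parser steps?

     Stack      Input        Action
  1  $ S        z c b c b $  expand S → z U b
  2  $ b U z    z c b c b $  match z
  3  $ b U      c b c b $    expand U → c b c
  4  $ b c b c  c b c b $    match c
  5  $ b c b    b c b $      match b
  6  $ b c      c b $        match c
Stack after step 6: $ b (top = b).

b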